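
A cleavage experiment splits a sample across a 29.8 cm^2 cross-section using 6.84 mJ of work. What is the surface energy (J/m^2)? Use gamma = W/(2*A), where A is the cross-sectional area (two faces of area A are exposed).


Convert: A = 29.8 cm^2 = 0.00298 m^2, W = 6.84 mJ = 0.00684 J
Cleaving exposes two faces of area A, so total new surface = 2*A and gamma = W / (2*A)
gamma = 0.00684 / (2 * 0.00298)
gamma = 1.148 J/m^2

1.148


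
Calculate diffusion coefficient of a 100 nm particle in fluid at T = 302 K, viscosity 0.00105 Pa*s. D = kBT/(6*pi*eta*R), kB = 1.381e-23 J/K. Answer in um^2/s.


Radius R = 100/2 = 50 nm = 5e-08 m
D = kB*T / (6*pi*eta*R)
D = 1.381e-23 * 302 / (6 * pi * 0.00105 * 5e-08)
D = 4.21444e-12 m^2/s = 4.214 um^2/s

4.214


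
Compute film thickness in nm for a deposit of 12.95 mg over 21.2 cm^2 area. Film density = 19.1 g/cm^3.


Convert: m = 12.95 mg = 1.2950e-05 kg, A = 21.2 cm^2 = 2.1200e-03 m^2, rho = 19.1 g/cm^3 = 19100 kg/m^3
t = m / (A * rho)
t = 1.2950e-05 / (2.1200e-03 * 19100)
t = 3.1982e-07 m = 319.8 nm

319.8


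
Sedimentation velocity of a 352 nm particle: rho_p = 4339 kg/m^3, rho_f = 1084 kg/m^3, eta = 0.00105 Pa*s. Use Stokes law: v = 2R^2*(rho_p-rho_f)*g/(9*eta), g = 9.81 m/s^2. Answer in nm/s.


Radius R = 352/2 nm = 1.76e-07 m
Density difference = 4339 - 1084 = 3255 kg/m^3
v = 2 * R^2 * (rho_p - rho_f) * g / (9 * eta)
v = 2 * (1.76e-07)^2 * 3255 * 9.81 / (9 * 0.00105)
v = 2.09336e-07 m/s = 209.3358 nm/s

209.3358


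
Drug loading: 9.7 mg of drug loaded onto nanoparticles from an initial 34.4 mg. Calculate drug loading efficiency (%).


Drug loading efficiency = (drug loaded / drug initial) * 100
DLE = 9.7 / 34.4 * 100
DLE = 0.282 * 100
DLE = 28.2%

28.2


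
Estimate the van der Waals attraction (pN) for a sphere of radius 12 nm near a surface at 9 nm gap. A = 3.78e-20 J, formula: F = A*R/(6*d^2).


Convert to SI: R = 12 nm = 1.2e-08 m, d = 9 nm = 9e-09 m
F = A * R / (6 * d^2)
F = 3.78e-20 * 1.2e-08 / (6 * (9e-09)^2)
F = 9.33333e-13 N = 0.933 pN

0.933


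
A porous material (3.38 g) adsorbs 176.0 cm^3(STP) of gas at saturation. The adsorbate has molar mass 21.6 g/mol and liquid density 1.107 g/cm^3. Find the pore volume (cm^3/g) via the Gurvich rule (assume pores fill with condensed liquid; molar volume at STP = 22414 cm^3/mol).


Moles adsorbed n = V_ads / 22414 = 176.0 / 22414 = 7.852235e-03 mol
Liquid volume V_liq = n * M / rho_liq = 7.852235e-03 * 21.6 / 1.107 = 0.15321 cm^3
Specific pore volume V_pore = V_liq / m_sample = 0.15321 / 3.38
V_pore = 0.0453 cm^3/g

0.0453


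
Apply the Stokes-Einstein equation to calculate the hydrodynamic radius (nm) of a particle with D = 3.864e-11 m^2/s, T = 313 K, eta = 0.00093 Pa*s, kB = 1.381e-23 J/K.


Stokes-Einstein: R = kB*T / (6*pi*eta*D)
R = 1.381e-23 * 313 / (6 * pi * 0.00093 * 3.864e-11)
R = 6.38141e-09 m = 6.38 nm

6.38


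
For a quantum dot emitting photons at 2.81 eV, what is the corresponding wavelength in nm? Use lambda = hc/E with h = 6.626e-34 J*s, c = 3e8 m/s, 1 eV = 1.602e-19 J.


Convert energy: E = 2.81 eV = 2.81 * 1.602e-19 = 4.50162e-19 J
lambda = h*c / E = 6.626e-34 * 3e8 / 4.50162e-19
lambda = 4.41574e-07 m = 441.6 nm

441.6


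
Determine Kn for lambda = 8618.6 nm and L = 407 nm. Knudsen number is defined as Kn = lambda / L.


Knudsen number Kn = lambda / L
Kn = 8618.6 / 407
Kn = 21.1759

21.1759


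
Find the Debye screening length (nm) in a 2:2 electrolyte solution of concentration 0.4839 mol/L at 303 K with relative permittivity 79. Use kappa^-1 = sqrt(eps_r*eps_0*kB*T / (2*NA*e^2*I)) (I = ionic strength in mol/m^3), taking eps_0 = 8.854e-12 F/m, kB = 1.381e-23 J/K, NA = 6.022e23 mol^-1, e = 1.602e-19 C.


Ionic strength I = 0.4839 * 2^2 * 1000 = 1935.6 mol/m^3
kappa^-1 = sqrt(79 * 8.854e-12 * 1.381e-23 * 303 / (2 * 6.022e23 * (1.602e-19)^2 * 1935.6))
kappa^-1 = 0.221 nm

0.221


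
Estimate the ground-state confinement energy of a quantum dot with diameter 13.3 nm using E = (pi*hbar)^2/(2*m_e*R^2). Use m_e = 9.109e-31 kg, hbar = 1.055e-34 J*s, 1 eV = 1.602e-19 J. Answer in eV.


Radius R = 13.3/2 = 6.65 nm = 6.65e-09 m
E = (pi * 1.055e-34)^2 / (2 * 9.109e-31 * (6.65e-09)^2)
E(J) = 1.36352e-21
E = E(J) / 1.602e-19 = 0.0085 eV

0.0085


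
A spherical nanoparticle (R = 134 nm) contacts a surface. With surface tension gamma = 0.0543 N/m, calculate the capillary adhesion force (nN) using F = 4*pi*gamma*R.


Convert radius: R = 134 nm = 1.34e-07 m
F = 4 * pi * gamma * R
F = 4 * pi * 0.0543 * 1.34e-07
F = 9.14354e-08 N = 91.4354 nN

91.4354


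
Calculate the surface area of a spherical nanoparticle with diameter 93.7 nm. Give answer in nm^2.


Radius r = 93.7/2 = 46.85 nm
Surface area SA = 4 * pi * r^2
SA = 4 * pi * (46.85)^2
SA = 27582.21 nm^2

27582.21


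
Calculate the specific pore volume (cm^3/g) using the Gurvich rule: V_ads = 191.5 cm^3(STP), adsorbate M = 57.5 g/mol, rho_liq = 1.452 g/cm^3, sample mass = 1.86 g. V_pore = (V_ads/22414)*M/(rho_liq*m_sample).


Moles adsorbed n = V_ads / 22414 = 191.5 / 22414 = 8.543767e-03 mol
Liquid volume V_liq = n * M / rho_liq = 8.543767e-03 * 57.5 / 1.452 = 0.33834 cm^3
Specific pore volume V_pore = V_liq / m_sample = 0.33834 / 1.86
V_pore = 0.1819 cm^3/g

0.1819


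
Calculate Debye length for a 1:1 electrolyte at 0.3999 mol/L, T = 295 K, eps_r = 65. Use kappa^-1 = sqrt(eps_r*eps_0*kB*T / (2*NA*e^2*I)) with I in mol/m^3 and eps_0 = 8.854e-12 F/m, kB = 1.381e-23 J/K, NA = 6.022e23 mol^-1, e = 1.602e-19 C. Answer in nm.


Ionic strength I = 0.3999 * 1^2 * 1000 = 399.9 mol/m^3
kappa^-1 = sqrt(65 * 8.854e-12 * 1.381e-23 * 295 / (2 * 6.022e23 * (1.602e-19)^2 * 399.9))
kappa^-1 = 0.436 nm

0.436


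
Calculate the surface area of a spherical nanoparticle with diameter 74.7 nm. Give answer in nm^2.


Radius r = 74.7/2 = 37.35 nm
Surface area SA = 4 * pi * r^2
SA = 4 * pi * (37.35)^2
SA = 17530.37 nm^2

17530.37


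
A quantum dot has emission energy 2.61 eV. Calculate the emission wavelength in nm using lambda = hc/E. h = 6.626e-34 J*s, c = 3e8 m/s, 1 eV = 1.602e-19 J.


Convert energy: E = 2.61 eV = 2.61 * 1.602e-19 = 4.18122e-19 J
lambda = h*c / E = 6.626e-34 * 3e8 / 4.18122e-19
lambda = 4.75411e-07 m = 475.4 nm

475.4


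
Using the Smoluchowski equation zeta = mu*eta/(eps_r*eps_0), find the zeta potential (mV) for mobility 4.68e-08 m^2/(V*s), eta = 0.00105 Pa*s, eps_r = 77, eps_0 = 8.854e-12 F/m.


Smoluchowski equation: zeta = mu * eta / (eps_r * eps_0)
zeta = 4.68e-08 * 0.00105 / (77 * 8.854e-12)
zeta = 0.072078 V = 72.08 mV

72.08


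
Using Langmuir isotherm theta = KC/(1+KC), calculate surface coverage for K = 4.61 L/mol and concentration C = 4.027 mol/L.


Langmuir isotherm: theta = K*C / (1 + K*C)
K*C = 4.61 * 4.027 = 18.56447
theta = 18.56447 / (1 + 18.56447) = 18.56447 / 19.56447
theta = 0.9489

0.9489


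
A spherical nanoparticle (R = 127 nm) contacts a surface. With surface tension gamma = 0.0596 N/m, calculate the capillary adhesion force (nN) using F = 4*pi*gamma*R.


Convert radius: R = 127 nm = 1.27e-07 m
F = 4 * pi * gamma * R
F = 4 * pi * 0.0596 * 1.27e-07
F = 9.51174e-08 N = 95.1174 nN

95.1174


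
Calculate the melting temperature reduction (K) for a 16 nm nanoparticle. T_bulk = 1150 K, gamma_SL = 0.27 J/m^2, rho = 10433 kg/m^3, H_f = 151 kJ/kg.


Radius R = 16/2 = 8 nm = 8e-09 m
Convert H_f = 151 kJ/kg = 151000 J/kg
dT = 2 * gamma_SL * T_bulk / (rho * H_f * R)
dT = 2 * 0.27 * 1150 / (10433 * 151000 * 8e-09)
dT = 49.3 K

49.3


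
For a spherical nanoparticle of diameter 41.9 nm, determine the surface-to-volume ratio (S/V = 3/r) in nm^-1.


Radius r = 41.9/2 = 20.95 nm
S/V = 3 / r = 3 / 20.95
S/V = 0.1432 nm^-1

0.1432


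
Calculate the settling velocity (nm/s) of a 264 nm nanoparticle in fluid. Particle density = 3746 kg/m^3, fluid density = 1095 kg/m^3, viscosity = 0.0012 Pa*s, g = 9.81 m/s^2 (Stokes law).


Radius R = 264/2 nm = 1.32e-07 m
Density difference = 3746 - 1095 = 2651 kg/m^3
v = 2 * R^2 * (rho_p - rho_f) * g / (9 * eta)
v = 2 * (1.32e-07)^2 * 2651 * 9.81 / (9 * 0.0012)
v = 8.39137e-08 m/s = 83.9137 nm/s

83.9137


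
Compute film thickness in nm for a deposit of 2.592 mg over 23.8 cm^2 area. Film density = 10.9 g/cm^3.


Convert: m = 2.592 mg = 2.5920e-06 kg, A = 23.8 cm^2 = 2.3800e-03 m^2, rho = 10.9 g/cm^3 = 10900 kg/m^3
t = m / (A * rho)
t = 2.5920e-06 / (2.3800e-03 * 10900)
t = 9.9915e-08 m = 99.9 nm

99.9


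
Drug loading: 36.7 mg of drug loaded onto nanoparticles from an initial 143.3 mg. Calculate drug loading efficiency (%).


Drug loading efficiency = (drug loaded / drug initial) * 100
DLE = 36.7 / 143.3 * 100
DLE = 0.2561 * 100
DLE = 25.61%

25.61


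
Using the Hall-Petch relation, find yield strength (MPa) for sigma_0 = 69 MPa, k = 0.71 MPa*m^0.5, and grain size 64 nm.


d = 64 nm = 6.4e-08 m
sqrt(d) = 0.0002529822
Hall-Petch contribution = k / sqrt(d) = 0.71 / 0.0002529822 = 2806.5 MPa
sigma = sigma_0 + k/sqrt(d) = 69 + 2806.5 = 2875.5 MPa

2875.5


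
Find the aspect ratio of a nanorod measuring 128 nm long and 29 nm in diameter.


Aspect ratio AR = length / diameter
AR = 128 / 29
AR = 4.41

4.41


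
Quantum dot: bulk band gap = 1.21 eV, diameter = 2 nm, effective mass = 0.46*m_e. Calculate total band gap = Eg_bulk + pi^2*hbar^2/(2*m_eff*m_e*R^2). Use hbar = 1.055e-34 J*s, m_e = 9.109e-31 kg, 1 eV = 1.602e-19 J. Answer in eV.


Radius R = 2/2 nm = 1e-09 m
Confinement energy dE = pi^2 * hbar^2 / (2 * m_eff * m_e * R^2)
dE = pi^2 * (1.055e-34)^2 / (2 * 0.46 * 9.109e-31 * (1e-09)^2) J, divided by 1.602e-19 J/eV
dE = 0.8182 eV
Total band gap = E_g(bulk) + dE = 1.21 + 0.8182 = 2.0282 eV

2.0282


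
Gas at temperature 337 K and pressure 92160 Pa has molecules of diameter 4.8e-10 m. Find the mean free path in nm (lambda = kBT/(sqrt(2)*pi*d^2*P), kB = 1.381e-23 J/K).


Mean free path: lambda = kB*T / (sqrt(2) * pi * d^2 * P)
lambda = 1.381e-23 * 337 / (sqrt(2) * pi * (4.8e-10)^2 * 92160)
lambda = 4.93326e-08 m
lambda = 49.33 nm

49.33


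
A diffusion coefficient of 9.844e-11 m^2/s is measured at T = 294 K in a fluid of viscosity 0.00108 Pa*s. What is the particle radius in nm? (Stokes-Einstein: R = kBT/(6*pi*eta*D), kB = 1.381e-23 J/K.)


Stokes-Einstein: R = kB*T / (6*pi*eta*D)
R = 1.381e-23 * 294 / (6 * pi * 0.00108 * 9.844e-11)
R = 2.02602e-09 m = 2.03 nm

2.03


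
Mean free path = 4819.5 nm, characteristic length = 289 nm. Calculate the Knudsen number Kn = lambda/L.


Knudsen number Kn = lambda / L
Kn = 4819.5 / 289
Kn = 16.6765

16.6765


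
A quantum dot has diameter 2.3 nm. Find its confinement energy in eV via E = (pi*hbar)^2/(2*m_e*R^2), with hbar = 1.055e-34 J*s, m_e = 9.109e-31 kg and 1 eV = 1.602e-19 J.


Radius R = 2.3/2 = 1.15 nm = 1.15e-09 m
E = (pi * 1.055e-34)^2 / (2 * 9.109e-31 * (1.15e-09)^2)
E(J) = 4.55941e-20
E = E(J) / 1.602e-19 = 0.2846 eV

0.2846


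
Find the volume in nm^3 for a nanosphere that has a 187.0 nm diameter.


Radius r = 187.0/2 = 93.5 nm
Volume V = (4/3) * pi * r^3
V = (4/3) * pi * (93.5)^3
V = 3423918.68 nm^3

3423918.68


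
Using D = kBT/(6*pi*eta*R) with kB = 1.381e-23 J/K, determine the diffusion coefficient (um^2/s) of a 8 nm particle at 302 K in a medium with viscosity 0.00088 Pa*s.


Radius R = 8/2 = 4 nm = 4e-09 m
D = kB*T / (6*pi*eta*R)
D = 1.381e-23 * 302 / (6 * pi * 0.00088 * 4e-09)
D = 6.28575e-11 m^2/s = 62.857 um^2/s

62.857


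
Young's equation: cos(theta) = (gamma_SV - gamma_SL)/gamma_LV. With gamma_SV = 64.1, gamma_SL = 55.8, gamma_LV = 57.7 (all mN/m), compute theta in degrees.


cos(theta) = (gamma_SV - gamma_SL) / gamma_LV
cos(theta) = (64.1 - 55.8) / 57.7
cos(theta) = 0.143847
theta = arccos(0.143847) = 81.73 degrees

81.73


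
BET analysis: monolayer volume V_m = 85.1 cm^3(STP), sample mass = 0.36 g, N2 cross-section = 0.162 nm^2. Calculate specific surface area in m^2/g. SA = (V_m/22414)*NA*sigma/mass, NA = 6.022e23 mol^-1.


Number of moles in monolayer = V_m / 22414 = 85.1 / 22414 = 0.00379673
Number of molecules = moles * NA = 0.00379673 * 6.022e23
SA = molecules * sigma / mass
SA = (85.1 / 22414) * 6.022e23 * 0.162e-18 / 0.36
SA = 1028.9 m^2/g

1028.9


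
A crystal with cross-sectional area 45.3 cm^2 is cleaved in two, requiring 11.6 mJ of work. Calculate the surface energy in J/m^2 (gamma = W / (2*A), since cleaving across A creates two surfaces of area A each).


Convert: A = 45.3 cm^2 = 0.00453 m^2, W = 11.6 mJ = 0.0116 J
Cleaving exposes two faces of area A, so total new surface = 2*A and gamma = W / (2*A)
gamma = 0.0116 / (2 * 0.00453)
gamma = 1.28 J/m^2

1.28


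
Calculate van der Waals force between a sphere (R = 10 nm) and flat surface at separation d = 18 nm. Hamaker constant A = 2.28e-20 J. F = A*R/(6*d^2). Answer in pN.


Convert to SI: R = 10 nm = 1e-08 m, d = 18 nm = 1.8e-08 m
F = A * R / (6 * d^2)
F = 2.28e-20 * 1e-08 / (6 * (1.8e-08)^2)
F = 1.17284e-13 N = 0.117 pN

0.117


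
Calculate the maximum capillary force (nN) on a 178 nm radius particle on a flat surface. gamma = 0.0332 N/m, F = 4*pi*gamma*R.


Convert radius: R = 178 nm = 1.78e-07 m
F = 4 * pi * gamma * R
F = 4 * pi * 0.0332 * 1.78e-07
F = 7.42622e-08 N = 74.2622 nN

74.2622


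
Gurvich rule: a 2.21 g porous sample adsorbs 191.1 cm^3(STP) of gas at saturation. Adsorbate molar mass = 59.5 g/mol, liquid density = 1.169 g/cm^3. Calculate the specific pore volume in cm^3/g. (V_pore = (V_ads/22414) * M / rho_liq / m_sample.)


Moles adsorbed n = V_ads / 22414 = 191.1 / 22414 = 8.525921e-03 mol
Liquid volume V_liq = n * M / rho_liq = 8.525921e-03 * 59.5 / 1.169 = 0.43395 cm^3
Specific pore volume V_pore = V_liq / m_sample = 0.43395 / 2.21
V_pore = 0.1964 cm^3/g

0.1964


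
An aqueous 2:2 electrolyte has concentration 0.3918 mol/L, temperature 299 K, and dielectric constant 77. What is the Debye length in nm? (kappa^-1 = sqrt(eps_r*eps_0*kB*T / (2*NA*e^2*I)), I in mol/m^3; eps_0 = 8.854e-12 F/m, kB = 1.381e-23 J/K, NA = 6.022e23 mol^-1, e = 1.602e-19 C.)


Ionic strength I = 0.3918 * 2^2 * 1000 = 1567.2 mol/m^3
kappa^-1 = sqrt(77 * 8.854e-12 * 1.381e-23 * 299 / (2 * 6.022e23 * (1.602e-19)^2 * 1567.2))
kappa^-1 = 0.241 nm

0.241


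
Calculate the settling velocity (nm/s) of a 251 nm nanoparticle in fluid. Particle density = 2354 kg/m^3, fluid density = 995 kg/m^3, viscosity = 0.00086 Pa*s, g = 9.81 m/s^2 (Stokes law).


Radius R = 251/2 nm = 1.255e-07 m
Density difference = 2354 - 995 = 1359 kg/m^3
v = 2 * R^2 * (rho_p - rho_f) * g / (9 * eta)
v = 2 * (1.255e-07)^2 * 1359 * 9.81 / (9 * 0.00086)
v = 5.42581e-08 m/s = 54.2581 nm/s

54.2581


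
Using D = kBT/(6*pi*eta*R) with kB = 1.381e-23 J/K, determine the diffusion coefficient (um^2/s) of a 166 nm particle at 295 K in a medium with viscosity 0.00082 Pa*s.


Radius R = 166/2 = 83 nm = 8.3e-08 m
D = kB*T / (6*pi*eta*R)
D = 1.381e-23 * 295 / (6 * pi * 0.00082 * 8.3e-08)
D = 3.17558e-12 m^2/s = 3.176 um^2/s

3.176


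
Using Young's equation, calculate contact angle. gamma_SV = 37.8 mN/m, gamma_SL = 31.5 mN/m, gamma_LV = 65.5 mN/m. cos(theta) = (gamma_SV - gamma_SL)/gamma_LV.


cos(theta) = (gamma_SV - gamma_SL) / gamma_LV
cos(theta) = (37.8 - 31.5) / 65.5
cos(theta) = 0.096183
theta = arccos(0.096183) = 84.48 degrees

84.48


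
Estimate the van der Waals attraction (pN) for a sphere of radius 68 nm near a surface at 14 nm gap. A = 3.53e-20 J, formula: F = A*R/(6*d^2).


Convert to SI: R = 68 nm = 6.8e-08 m, d = 14 nm = 1.4e-08 m
F = A * R / (6 * d^2)
F = 3.53e-20 * 6.8e-08 / (6 * (1.4e-08)^2)
F = 2.04116e-12 N = 2.041 pN

2.041


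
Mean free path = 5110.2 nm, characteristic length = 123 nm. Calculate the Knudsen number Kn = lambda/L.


Knudsen number Kn = lambda / L
Kn = 5110.2 / 123
Kn = 41.5463

41.5463


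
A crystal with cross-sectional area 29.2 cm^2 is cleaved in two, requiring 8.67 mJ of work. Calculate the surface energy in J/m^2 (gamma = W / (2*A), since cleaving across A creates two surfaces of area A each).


Convert: A = 29.2 cm^2 = 0.00292 m^2, W = 8.67 mJ = 0.00867 J
Cleaving exposes two faces of area A, so total new surface = 2*A and gamma = W / (2*A)
gamma = 0.00867 / (2 * 0.00292)
gamma = 1.485 J/m^2

1.485


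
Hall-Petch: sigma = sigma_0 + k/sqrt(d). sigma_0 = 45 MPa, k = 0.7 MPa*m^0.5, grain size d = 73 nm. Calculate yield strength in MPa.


d = 73 nm = 7.3e-08 m
sqrt(d) = 0.0002701851
Hall-Petch contribution = k / sqrt(d) = 0.7 / 0.0002701851 = 2590.8 MPa
sigma = sigma_0 + k/sqrt(d) = 45 + 2590.8 = 2635.8 MPa

2635.8


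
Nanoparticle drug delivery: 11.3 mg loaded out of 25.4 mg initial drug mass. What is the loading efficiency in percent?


Drug loading efficiency = (drug loaded / drug initial) * 100
DLE = 11.3 / 25.4 * 100
DLE = 0.4449 * 100
DLE = 44.49%

44.49


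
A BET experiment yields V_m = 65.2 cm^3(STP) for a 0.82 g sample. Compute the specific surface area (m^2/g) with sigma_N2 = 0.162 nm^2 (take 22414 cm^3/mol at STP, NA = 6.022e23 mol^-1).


Number of moles in monolayer = V_m / 22414 = 65.2 / 22414 = 0.0029089
Number of molecules = moles * NA = 0.0029089 * 6.022e23
SA = molecules * sigma / mass
SA = (65.2 / 22414) * 6.022e23 * 0.162e-18 / 0.82
SA = 346.1 m^2/g

346.1


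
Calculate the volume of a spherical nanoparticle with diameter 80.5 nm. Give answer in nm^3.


Radius r = 80.5/2 = 40.25 nm
Volume V = (4/3) * pi * r^3
V = (4/3) * pi * (40.25)^3
V = 273140.6 nm^3

273140.6


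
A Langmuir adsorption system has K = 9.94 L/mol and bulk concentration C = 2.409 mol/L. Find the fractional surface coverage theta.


Langmuir isotherm: theta = K*C / (1 + K*C)
K*C = 9.94 * 2.409 = 23.94546
theta = 23.94546 / (1 + 23.94546) = 23.94546 / 24.94546
theta = 0.9599

0.9599


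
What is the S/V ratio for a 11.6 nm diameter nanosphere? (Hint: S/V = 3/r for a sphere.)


Radius r = 11.6/2 = 5.8 nm
S/V = 3 / r = 3 / 5.8
S/V = 0.5172 nm^-1

0.5172


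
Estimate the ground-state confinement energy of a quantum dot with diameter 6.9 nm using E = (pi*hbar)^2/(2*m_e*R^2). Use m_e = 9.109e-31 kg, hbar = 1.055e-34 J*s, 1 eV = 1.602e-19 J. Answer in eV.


Radius R = 6.9/2 = 3.45 nm = 3.45e-09 m
E = (pi * 1.055e-34)^2 / (2 * 9.109e-31 * (3.45e-09)^2)
E(J) = 5.06601e-21
E = E(J) / 1.602e-19 = 0.0316 eV

0.0316


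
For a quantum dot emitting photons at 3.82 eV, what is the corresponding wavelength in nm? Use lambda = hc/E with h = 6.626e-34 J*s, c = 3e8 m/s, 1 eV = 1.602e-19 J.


Convert energy: E = 3.82 eV = 3.82 * 1.602e-19 = 6.11964e-19 J
lambda = h*c / E = 6.626e-34 * 3e8 / 6.11964e-19
lambda = 3.24823e-07 m = 324.8 nm

324.8


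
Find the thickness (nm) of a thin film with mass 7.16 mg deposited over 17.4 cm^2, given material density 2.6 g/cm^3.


Convert: m = 7.16 mg = 7.1600e-06 kg, A = 17.4 cm^2 = 1.7400e-03 m^2, rho = 2.6 g/cm^3 = 2600 kg/m^3
t = m / (A * rho)
t = 7.1600e-06 / (1.7400e-03 * 2600)
t = 1.5827e-06 m = 1582.7 nm

1582.7


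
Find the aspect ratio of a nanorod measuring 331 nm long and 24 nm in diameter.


Aspect ratio AR = length / diameter
AR = 331 / 24
AR = 13.79

13.79


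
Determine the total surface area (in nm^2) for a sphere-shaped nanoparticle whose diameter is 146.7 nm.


Radius r = 146.7/2 = 73.35 nm
Surface area SA = 4 * pi * r^2
SA = 4 * pi * (73.35)^2
SA = 67609.87 nm^2

67609.87


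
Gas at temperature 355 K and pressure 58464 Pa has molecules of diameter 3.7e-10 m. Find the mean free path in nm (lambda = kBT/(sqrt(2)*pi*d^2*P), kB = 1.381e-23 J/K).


Mean free path: lambda = kB*T / (sqrt(2) * pi * d^2 * P)
lambda = 1.381e-23 * 355 / (sqrt(2) * pi * (3.7e-10)^2 * 58464)
lambda = 1.37869e-07 m
lambda = 137.87 nm

137.87


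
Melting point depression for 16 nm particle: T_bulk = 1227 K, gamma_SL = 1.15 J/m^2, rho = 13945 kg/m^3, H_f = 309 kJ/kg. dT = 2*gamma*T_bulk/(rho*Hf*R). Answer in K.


Radius R = 16/2 = 8 nm = 8e-09 m
Convert H_f = 309 kJ/kg = 309000 J/kg
dT = 2 * gamma_SL * T_bulk / (rho * H_f * R)
dT = 2 * 1.15 * 1227 / (13945 * 309000 * 8e-09)
dT = 81.9 K

81.9


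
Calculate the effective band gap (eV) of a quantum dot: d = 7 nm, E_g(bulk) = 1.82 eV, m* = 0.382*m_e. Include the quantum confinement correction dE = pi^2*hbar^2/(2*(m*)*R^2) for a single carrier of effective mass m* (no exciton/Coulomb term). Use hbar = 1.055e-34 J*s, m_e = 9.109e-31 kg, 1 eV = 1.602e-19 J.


Radius R = 7/2 nm = 3.5e-09 m
Confinement energy dE = pi^2 * hbar^2 / (2 * m_eff * m_e * R^2)
dE = pi^2 * (1.055e-34)^2 / (2 * 0.382 * 9.109e-31 * (3.5e-09)^2) J, divided by 1.602e-19 J/eV
dE = 0.0804 eV
Total band gap = E_g(bulk) + dE = 1.82 + 0.0804 = 1.9004 eV

1.9004


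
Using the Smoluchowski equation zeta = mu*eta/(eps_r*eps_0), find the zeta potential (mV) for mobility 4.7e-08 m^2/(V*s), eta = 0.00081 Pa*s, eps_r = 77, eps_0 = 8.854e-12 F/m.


Smoluchowski equation: zeta = mu * eta / (eps_r * eps_0)
zeta = 4.7e-08 * 0.00081 / (77 * 8.854e-12)
zeta = 0.055841 V = 55.84 mV

55.84


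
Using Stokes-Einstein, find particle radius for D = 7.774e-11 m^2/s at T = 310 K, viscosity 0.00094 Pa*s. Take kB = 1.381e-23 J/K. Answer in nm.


Stokes-Einstein: R = kB*T / (6*pi*eta*D)
R = 1.381e-23 * 310 / (6 * pi * 0.00094 * 7.774e-11)
R = 3.10801e-09 m = 3.11 nm

3.11


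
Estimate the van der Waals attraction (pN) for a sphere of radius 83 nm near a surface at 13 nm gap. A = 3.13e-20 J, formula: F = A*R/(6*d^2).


Convert to SI: R = 83 nm = 8.3e-08 m, d = 13 nm = 1.3e-08 m
F = A * R / (6 * d^2)
F = 3.13e-20 * 8.3e-08 / (6 * (1.3e-08)^2)
F = 2.56203e-12 N = 2.562 pN

2.562


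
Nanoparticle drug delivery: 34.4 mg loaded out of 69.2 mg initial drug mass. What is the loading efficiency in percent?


Drug loading efficiency = (drug loaded / drug initial) * 100
DLE = 34.4 / 69.2 * 100
DLE = 0.4971 * 100
DLE = 49.71%

49.71


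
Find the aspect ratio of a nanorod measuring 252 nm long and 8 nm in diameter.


Aspect ratio AR = length / diameter
AR = 252 / 8
AR = 31.5

31.5


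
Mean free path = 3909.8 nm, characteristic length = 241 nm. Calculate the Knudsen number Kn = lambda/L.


Knudsen number Kn = lambda / L
Kn = 3909.8 / 241
Kn = 16.2232

16.2232


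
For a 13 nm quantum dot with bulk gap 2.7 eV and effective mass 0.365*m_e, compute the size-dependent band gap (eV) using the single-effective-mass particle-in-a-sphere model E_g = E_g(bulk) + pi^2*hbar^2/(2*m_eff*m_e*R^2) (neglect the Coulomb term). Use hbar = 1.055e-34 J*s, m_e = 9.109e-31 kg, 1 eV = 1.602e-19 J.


Radius R = 13/2 nm = 6.5e-09 m
Confinement energy dE = pi^2 * hbar^2 / (2 * m_eff * m_e * R^2)
dE = pi^2 * (1.055e-34)^2 / (2 * 0.365 * 9.109e-31 * (6.5e-09)^2) J, divided by 1.602e-19 J/eV
dE = 0.0244 eV
Total band gap = E_g(bulk) + dE = 2.7 + 0.0244 = 2.7244 eV

2.7244


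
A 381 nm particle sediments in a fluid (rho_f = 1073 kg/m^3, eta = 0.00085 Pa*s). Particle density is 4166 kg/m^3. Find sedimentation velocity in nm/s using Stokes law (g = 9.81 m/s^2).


Radius R = 381/2 nm = 1.905e-07 m
Density difference = 4166 - 1073 = 3093 kg/m^3
v = 2 * R^2 * (rho_p - rho_f) * g / (9 * eta)
v = 2 * (1.905e-07)^2 * 3093 * 9.81 / (9 * 0.00085)
v = 2.87877e-07 m/s = 287.8773 nm/s

287.8773


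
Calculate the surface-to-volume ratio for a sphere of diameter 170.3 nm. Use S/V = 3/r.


Radius r = 170.3/2 = 85.15 nm
S/V = 3 / r = 3 / 85.15
S/V = 0.0352 nm^-1

0.0352


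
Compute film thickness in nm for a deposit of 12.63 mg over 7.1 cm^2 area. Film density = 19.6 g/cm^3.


Convert: m = 12.63 mg = 1.2630e-05 kg, A = 7.1 cm^2 = 7.1000e-04 m^2, rho = 19.6 g/cm^3 = 19600 kg/m^3
t = m / (A * rho)
t = 1.2630e-05 / (7.1000e-04 * 19600)
t = 9.0759e-07 m = 907.6 nm

907.6


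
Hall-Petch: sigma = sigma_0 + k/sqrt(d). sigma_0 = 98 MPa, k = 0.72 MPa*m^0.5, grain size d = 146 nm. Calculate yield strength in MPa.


d = 146 nm = 1.46e-07 m
sqrt(d) = 0.0003820995
Hall-Petch contribution = k / sqrt(d) = 0.72 / 0.0003820995 = 1884.3 MPa
sigma = sigma_0 + k/sqrt(d) = 98 + 1884.3 = 1982.3 MPa

1982.3


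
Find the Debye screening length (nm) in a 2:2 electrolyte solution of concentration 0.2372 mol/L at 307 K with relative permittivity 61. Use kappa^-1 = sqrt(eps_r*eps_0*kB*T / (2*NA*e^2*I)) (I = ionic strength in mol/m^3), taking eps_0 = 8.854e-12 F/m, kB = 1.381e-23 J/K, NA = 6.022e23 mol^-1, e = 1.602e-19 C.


Ionic strength I = 0.2372 * 2^2 * 1000 = 948.8 mol/m^3
kappa^-1 = sqrt(61 * 8.854e-12 * 1.381e-23 * 307 / (2 * 6.022e23 * (1.602e-19)^2 * 948.8))
kappa^-1 = 0.279 nm

0.279


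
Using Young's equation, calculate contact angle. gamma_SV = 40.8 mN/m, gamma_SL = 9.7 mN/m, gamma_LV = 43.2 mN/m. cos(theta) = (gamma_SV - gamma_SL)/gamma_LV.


cos(theta) = (gamma_SV - gamma_SL) / gamma_LV
cos(theta) = (40.8 - 9.7) / 43.2
cos(theta) = 0.719907
theta = arccos(0.719907) = 43.95 degrees

43.95


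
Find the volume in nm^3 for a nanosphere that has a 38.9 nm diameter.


Radius r = 38.9/2 = 19.45 nm
Volume V = (4/3) * pi * r^3
V = (4/3) * pi * (19.45)^3
V = 30821.05 nm^3

30821.05


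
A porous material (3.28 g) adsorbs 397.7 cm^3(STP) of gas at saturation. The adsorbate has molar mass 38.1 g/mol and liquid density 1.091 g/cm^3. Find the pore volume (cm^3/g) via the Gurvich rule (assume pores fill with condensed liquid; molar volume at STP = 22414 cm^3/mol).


Moles adsorbed n = V_ads / 22414 = 397.7 / 22414 = 1.774337e-02 mol
Liquid volume V_liq = n * M / rho_liq = 1.774337e-02 * 38.1 / 1.091 = 0.61964 cm^3
Specific pore volume V_pore = V_liq / m_sample = 0.61964 / 3.28
V_pore = 0.1889 cm^3/g

0.1889


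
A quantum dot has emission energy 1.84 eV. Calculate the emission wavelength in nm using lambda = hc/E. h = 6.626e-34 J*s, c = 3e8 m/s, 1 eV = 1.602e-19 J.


Convert energy: E = 1.84 eV = 1.84 * 1.602e-19 = 2.94768e-19 J
lambda = h*c / E = 6.626e-34 * 3e8 / 2.94768e-19
lambda = 6.74361e-07 m = 674.4 nm

674.4


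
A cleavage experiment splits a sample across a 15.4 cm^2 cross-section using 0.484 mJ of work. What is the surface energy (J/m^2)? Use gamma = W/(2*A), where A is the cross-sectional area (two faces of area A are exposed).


Convert: A = 15.4 cm^2 = 0.00154 m^2, W = 0.484 mJ = 0.000484 J
Cleaving exposes two faces of area A, so total new surface = 2*A and gamma = W / (2*A)
gamma = 0.000484 / (2 * 0.00154)
gamma = 0.157 J/m^2

0.157


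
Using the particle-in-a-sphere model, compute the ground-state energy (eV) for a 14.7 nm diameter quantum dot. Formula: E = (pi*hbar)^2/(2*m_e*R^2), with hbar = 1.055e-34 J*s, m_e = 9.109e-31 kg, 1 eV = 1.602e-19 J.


Radius R = 14.7/2 = 7.35 nm = 7.35e-09 m
E = (pi * 1.055e-34)^2 / (2 * 9.109e-31 * (7.35e-09)^2)
E(J) = 1.11617e-21
E = E(J) / 1.602e-19 = 0.007 eV

0.007


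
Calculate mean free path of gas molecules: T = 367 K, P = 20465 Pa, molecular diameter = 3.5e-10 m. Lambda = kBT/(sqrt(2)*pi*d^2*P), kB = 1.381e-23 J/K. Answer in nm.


Mean free path: lambda = kB*T / (sqrt(2) * pi * d^2 * P)
lambda = 1.381e-23 * 367 / (sqrt(2) * pi * (3.5e-10)^2 * 20465)
lambda = 4.55037e-07 m
lambda = 455.04 nm

455.04


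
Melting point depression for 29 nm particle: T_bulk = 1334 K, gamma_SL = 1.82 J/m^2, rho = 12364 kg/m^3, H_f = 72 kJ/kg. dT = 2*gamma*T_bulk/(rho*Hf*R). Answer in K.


Radius R = 29/2 = 14.5 nm = 1.45e-08 m
Convert H_f = 72 kJ/kg = 72000 J/kg
dT = 2 * gamma_SL * T_bulk / (rho * H_f * R)
dT = 2 * 1.82 * 1334 / (12364 * 72000 * 1.45e-08)
dT = 376.2 K

376.2


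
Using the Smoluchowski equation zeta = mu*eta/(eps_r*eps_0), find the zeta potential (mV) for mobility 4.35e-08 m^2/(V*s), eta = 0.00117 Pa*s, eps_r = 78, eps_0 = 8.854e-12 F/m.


Smoluchowski equation: zeta = mu * eta / (eps_r * eps_0)
zeta = 4.35e-08 * 0.00117 / (78 * 8.854e-12)
zeta = 0.073696 V = 73.7 mV

73.7


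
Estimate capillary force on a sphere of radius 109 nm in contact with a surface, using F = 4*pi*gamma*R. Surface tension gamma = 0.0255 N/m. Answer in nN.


Convert radius: R = 109 nm = 1.09e-07 m
F = 4 * pi * gamma * R
F = 4 * pi * 0.0255 * 1.09e-07
F = 3.49282e-08 N = 34.9282 nN

34.9282


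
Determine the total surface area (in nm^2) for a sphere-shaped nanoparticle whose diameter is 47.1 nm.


Radius r = 47.1/2 = 23.55 nm
Surface area SA = 4 * pi * r^2
SA = 4 * pi * (23.55)^2
SA = 6969.34 nm^2

6969.34


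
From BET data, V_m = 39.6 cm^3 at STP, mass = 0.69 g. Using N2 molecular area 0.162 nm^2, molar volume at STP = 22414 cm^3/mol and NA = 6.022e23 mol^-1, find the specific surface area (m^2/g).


Number of moles in monolayer = V_m / 22414 = 39.6 / 22414 = 0.00176675
Number of molecules = moles * NA = 0.00176675 * 6.022e23
SA = molecules * sigma / mass
SA = (39.6 / 22414) * 6.022e23 * 0.162e-18 / 0.69
SA = 249.8 m^2/g

249.8


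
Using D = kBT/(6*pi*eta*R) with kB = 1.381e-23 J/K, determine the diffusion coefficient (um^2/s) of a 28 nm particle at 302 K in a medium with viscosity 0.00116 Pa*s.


Radius R = 28/2 = 14 nm = 1.4e-08 m
D = kB*T / (6*pi*eta*R)
D = 1.381e-23 * 302 / (6 * pi * 0.00116 * 1.4e-08)
D = 1.36243e-11 m^2/s = 13.624 um^2/s

13.624


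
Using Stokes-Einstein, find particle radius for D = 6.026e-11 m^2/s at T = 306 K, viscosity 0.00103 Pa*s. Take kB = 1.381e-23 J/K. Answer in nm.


Stokes-Einstein: R = kB*T / (6*pi*eta*D)
R = 1.381e-23 * 306 / (6 * pi * 0.00103 * 6.026e-11)
R = 3.612e-09 m = 3.61 nm

3.61


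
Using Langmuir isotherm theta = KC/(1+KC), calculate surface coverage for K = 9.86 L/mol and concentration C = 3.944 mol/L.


Langmuir isotherm: theta = K*C / (1 + K*C)
K*C = 9.86 * 3.944 = 38.88784
theta = 38.88784 / (1 + 38.88784) = 38.88784 / 39.88784
theta = 0.9749

0.9749


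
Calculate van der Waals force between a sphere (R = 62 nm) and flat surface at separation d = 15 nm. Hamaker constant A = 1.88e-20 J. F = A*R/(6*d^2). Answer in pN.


Convert to SI: R = 62 nm = 6.2e-08 m, d = 15 nm = 1.5e-08 m
F = A * R / (6 * d^2)
F = 1.88e-20 * 6.2e-08 / (6 * (1.5e-08)^2)
F = 8.63407e-13 N = 0.863 pN

0.863


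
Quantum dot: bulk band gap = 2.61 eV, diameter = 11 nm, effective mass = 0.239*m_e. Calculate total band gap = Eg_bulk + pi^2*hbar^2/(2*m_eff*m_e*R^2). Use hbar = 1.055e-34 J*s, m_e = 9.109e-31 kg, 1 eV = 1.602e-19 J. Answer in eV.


Radius R = 11/2 nm = 5.5e-09 m
Confinement energy dE = pi^2 * hbar^2 / (2 * m_eff * m_e * R^2)
dE = pi^2 * (1.055e-34)^2 / (2 * 0.239 * 9.109e-31 * (5.5e-09)^2) J, divided by 1.602e-19 J/eV
dE = 0.0521 eV
Total band gap = E_g(bulk) + dE = 2.61 + 0.0521 = 2.6621 eV

2.6621


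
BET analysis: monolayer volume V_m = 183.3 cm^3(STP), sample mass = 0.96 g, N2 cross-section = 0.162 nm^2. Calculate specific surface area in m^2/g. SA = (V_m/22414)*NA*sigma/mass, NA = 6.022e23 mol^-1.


Number of moles in monolayer = V_m / 22414 = 183.3 / 22414 = 0.00817792
Number of molecules = moles * NA = 0.00817792 * 6.022e23
SA = molecules * sigma / mass
SA = (183.3 / 22414) * 6.022e23 * 0.162e-18 / 0.96
SA = 831.1 m^2/g

831.1


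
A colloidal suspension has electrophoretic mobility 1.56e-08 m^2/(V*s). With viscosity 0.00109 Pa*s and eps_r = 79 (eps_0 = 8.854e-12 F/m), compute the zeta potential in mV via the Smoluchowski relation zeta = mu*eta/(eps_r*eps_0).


Smoluchowski equation: zeta = mu * eta / (eps_r * eps_0)
zeta = 1.56e-08 * 0.00109 / (79 * 8.854e-12)
zeta = 0.02431 V = 24.31 mV

24.31


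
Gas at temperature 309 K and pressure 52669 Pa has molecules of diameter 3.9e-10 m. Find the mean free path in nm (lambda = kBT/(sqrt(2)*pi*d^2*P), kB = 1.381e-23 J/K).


Mean free path: lambda = kB*T / (sqrt(2) * pi * d^2 * P)
lambda = 1.381e-23 * 309 / (sqrt(2) * pi * (3.9e-10)^2 * 52669)
lambda = 1.19896e-07 m
lambda = 119.9 nm

119.9


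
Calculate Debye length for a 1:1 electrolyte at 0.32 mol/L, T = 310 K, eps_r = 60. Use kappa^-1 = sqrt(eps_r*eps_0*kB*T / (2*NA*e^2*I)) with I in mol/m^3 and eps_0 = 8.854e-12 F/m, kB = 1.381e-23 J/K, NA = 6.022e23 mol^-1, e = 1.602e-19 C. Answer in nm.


Ionic strength I = 0.32 * 1^2 * 1000 = 320 mol/m^3
kappa^-1 = sqrt(60 * 8.854e-12 * 1.381e-23 * 310 / (2 * 6.022e23 * (1.602e-19)^2 * 320))
kappa^-1 = 0.48 nm

0.48


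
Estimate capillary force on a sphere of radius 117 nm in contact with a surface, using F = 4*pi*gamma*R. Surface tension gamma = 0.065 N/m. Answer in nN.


Convert radius: R = 117 nm = 1.17e-07 m
F = 4 * pi * gamma * R
F = 4 * pi * 0.065 * 1.17e-07
F = 9.55672e-08 N = 95.5672 nN

95.5672


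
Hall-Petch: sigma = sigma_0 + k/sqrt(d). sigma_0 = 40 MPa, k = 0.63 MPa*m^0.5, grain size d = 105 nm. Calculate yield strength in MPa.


d = 105 nm = 1.05e-07 m
sqrt(d) = 0.000324037
Hall-Petch contribution = k / sqrt(d) = 0.63 / 0.000324037 = 1944.2 MPa
sigma = sigma_0 + k/sqrt(d) = 40 + 1944.2 = 1984.2 MPa

1984.2


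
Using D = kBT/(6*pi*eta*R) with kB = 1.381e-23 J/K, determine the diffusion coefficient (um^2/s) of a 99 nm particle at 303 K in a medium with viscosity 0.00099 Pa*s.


Radius R = 99/2 = 49.5 nm = 4.95e-08 m
D = kB*T / (6*pi*eta*R)
D = 1.381e-23 * 303 / (6 * pi * 0.00099 * 4.95e-08)
D = 4.52996e-12 m^2/s = 4.53 um^2/s

4.53


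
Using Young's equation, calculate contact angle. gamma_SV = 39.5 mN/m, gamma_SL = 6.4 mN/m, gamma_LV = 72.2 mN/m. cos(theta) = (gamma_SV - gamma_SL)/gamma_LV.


cos(theta) = (gamma_SV - gamma_SL) / gamma_LV
cos(theta) = (39.5 - 6.4) / 72.2
cos(theta) = 0.458449
theta = arccos(0.458449) = 62.71 degrees

62.71


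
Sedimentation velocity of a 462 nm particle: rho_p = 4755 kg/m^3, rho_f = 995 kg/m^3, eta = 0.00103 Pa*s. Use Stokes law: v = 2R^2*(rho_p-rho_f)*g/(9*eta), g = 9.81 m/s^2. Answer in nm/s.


Radius R = 462/2 nm = 2.31e-07 m
Density difference = 4755 - 995 = 3760 kg/m^3
v = 2 * R^2 * (rho_p - rho_f) * g / (9 * eta)
v = 2 * (2.31e-07)^2 * 3760 * 9.81 / (9 * 0.00103)
v = 4.2465e-07 m/s = 424.6499 nm/s

424.6499


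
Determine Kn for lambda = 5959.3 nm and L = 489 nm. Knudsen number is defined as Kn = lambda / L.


Knudsen number Kn = lambda / L
Kn = 5959.3 / 489
Kn = 12.1867

12.1867


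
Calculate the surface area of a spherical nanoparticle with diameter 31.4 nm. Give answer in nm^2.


Radius r = 31.4/2 = 15.7 nm
Surface area SA = 4 * pi * r^2
SA = 4 * pi * (15.7)^2
SA = 3097.48 nm^2

3097.48


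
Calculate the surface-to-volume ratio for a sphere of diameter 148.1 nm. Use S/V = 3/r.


Radius r = 148.1/2 = 74.05 nm
S/V = 3 / r = 3 / 74.05
S/V = 0.0405 nm^-1

0.0405


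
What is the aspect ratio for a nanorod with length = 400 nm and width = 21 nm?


Aspect ratio AR = length / diameter
AR = 400 / 21
AR = 19.05

19.05


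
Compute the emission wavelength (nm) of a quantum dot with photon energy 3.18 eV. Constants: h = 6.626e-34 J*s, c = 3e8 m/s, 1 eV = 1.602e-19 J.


Convert energy: E = 3.18 eV = 3.18 * 1.602e-19 = 5.09436e-19 J
lambda = h*c / E = 6.626e-34 * 3e8 / 5.09436e-19
lambda = 3.90196e-07 m = 390.2 nm

390.2


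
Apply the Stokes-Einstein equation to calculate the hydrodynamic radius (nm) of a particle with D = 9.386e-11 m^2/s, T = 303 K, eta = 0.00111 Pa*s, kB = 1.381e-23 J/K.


Stokes-Einstein: R = kB*T / (6*pi*eta*D)
R = 1.381e-23 * 303 / (6 * pi * 0.00111 * 9.386e-11)
R = 2.13075e-09 m = 2.13 nm

2.13


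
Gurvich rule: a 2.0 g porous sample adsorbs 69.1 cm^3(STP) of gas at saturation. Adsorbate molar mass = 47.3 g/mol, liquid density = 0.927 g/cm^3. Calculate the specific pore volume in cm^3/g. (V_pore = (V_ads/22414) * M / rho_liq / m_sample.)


Moles adsorbed n = V_ads / 22414 = 69.1 / 22414 = 3.082895e-03 mol
Liquid volume V_liq = n * M / rho_liq = 3.082895e-03 * 47.3 / 0.927 = 0.15730 cm^3
Specific pore volume V_pore = V_liq / m_sample = 0.15730 / 2.0
V_pore = 0.0787 cm^3/g

0.0787


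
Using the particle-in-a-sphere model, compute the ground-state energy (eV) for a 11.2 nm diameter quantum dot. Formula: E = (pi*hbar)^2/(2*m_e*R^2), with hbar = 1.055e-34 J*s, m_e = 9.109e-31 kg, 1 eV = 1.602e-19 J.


Radius R = 11.2/2 = 5.6 nm = 5.6e-09 m
E = (pi * 1.055e-34)^2 / (2 * 9.109e-31 * (5.6e-09)^2)
E(J) = 1.92277e-21
E = E(J) / 1.602e-19 = 0.012 eV

0.012


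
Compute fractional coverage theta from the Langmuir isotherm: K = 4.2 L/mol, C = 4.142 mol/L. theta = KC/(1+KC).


Langmuir isotherm: theta = K*C / (1 + K*C)
K*C = 4.2 * 4.142 = 17.3964
theta = 17.3964 / (1 + 17.3964) = 17.3964 / 18.3964
theta = 0.9456

0.9456


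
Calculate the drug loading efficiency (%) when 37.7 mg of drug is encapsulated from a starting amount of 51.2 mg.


Drug loading efficiency = (drug loaded / drug initial) * 100
DLE = 37.7 / 51.2 * 100
DLE = 0.7363 * 100
DLE = 73.63%

73.63


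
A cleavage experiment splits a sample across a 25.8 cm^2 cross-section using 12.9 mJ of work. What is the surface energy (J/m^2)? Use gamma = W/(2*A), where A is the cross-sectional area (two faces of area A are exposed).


Convert: A = 25.8 cm^2 = 0.00258 m^2, W = 12.9 mJ = 0.0129 J
Cleaving exposes two faces of area A, so total new surface = 2*A and gamma = W / (2*A)
gamma = 0.0129 / (2 * 0.00258)
gamma = 2.5 J/m^2

2.5


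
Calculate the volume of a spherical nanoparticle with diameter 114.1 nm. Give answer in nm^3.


Radius r = 114.1/2 = 57.05 nm
Volume V = (4/3) * pi * r^3
V = (4/3) * pi * (57.05)^3
V = 777777.82 nm^3

777777.82


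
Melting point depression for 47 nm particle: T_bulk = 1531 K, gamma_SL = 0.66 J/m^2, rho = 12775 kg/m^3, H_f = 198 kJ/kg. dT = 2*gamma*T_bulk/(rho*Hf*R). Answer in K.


Radius R = 47/2 = 23.5 nm = 2.35e-08 m
Convert H_f = 198 kJ/kg = 198000 J/kg
dT = 2 * gamma_SL * T_bulk / (rho * H_f * R)
dT = 2 * 0.66 * 1531 / (12775 * 198000 * 2.35e-08)
dT = 34.0 K

34.0


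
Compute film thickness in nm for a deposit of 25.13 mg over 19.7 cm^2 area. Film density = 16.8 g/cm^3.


Convert: m = 25.13 mg = 2.5130e-05 kg, A = 19.7 cm^2 = 1.9700e-03 m^2, rho = 16.8 g/cm^3 = 16800 kg/m^3
t = m / (A * rho)
t = 2.5130e-05 / (1.9700e-03 * 16800)
t = 7.5931e-07 m = 759.3 nm

759.3


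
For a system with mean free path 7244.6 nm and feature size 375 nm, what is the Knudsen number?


Knudsen number Kn = lambda / L
Kn = 7244.6 / 375
Kn = 19.3189

19.3189


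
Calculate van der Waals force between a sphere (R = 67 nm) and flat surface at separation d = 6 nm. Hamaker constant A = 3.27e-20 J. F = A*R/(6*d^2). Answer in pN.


Convert to SI: R = 67 nm = 6.7e-08 m, d = 6 nm = 6e-09 m
F = A * R / (6 * d^2)
F = 3.27e-20 * 6.7e-08 / (6 * (6e-09)^2)
F = 1.01431e-11 N = 10.143 pN

10.143


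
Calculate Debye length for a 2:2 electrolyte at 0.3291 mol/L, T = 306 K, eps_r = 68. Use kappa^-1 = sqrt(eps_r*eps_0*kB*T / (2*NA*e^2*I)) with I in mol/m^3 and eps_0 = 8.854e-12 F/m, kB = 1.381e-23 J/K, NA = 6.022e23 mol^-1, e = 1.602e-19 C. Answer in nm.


Ionic strength I = 0.3291 * 2^2 * 1000 = 1316.4 mol/m^3
kappa^-1 = sqrt(68 * 8.854e-12 * 1.381e-23 * 306 / (2 * 6.022e23 * (1.602e-19)^2 * 1316.4))
kappa^-1 = 0.25 nm

0.25


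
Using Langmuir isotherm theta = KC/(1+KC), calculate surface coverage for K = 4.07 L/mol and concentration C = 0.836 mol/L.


Langmuir isotherm: theta = K*C / (1 + K*C)
K*C = 4.07 * 0.836 = 3.40252
theta = 3.40252 / (1 + 3.40252) = 3.40252 / 4.40252
theta = 0.7729

0.7729


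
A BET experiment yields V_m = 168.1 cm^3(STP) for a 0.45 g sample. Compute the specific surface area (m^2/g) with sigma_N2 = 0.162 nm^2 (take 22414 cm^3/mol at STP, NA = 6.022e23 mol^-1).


Number of moles in monolayer = V_m / 22414 = 168.1 / 22414 = 0.00749978
Number of molecules = moles * NA = 0.00749978 * 6.022e23
SA = molecules * sigma / mass
SA = (168.1 / 22414) * 6.022e23 * 0.162e-18 / 0.45
SA = 1625.9 m^2/g

1625.9


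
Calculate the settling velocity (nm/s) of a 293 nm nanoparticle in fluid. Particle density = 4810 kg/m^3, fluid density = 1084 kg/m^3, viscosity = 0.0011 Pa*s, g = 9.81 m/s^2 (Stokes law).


Radius R = 293/2 nm = 1.465e-07 m
Density difference = 4810 - 1084 = 3726 kg/m^3
v = 2 * R^2 * (rho_p - rho_f) * g / (9 * eta)
v = 2 * (1.465e-07)^2 * 3726 * 9.81 / (9 * 0.0011)
v = 1.58483e-07 m/s = 158.4827 nm/s

158.4827
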